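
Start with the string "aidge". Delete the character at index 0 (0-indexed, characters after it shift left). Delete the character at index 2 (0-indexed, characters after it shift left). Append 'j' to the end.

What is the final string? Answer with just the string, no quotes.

Applying each edit step by step:
Start: "aidge"
Op 1 (delete idx 0 = 'a'): "aidge" -> "idge"
Op 2 (delete idx 2 = 'g'): "idge" -> "ide"
Op 3 (append 'j'): "ide" -> "idej"

Answer: idej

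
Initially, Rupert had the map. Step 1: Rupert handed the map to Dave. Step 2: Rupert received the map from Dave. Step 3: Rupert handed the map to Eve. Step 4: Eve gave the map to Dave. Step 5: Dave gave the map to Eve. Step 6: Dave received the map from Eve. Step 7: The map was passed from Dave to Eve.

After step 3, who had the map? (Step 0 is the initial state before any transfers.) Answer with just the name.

Answer: Eve

Derivation:
Tracking the map holder through step 3:
After step 0 (start): Rupert
After step 1: Dave
After step 2: Rupert
After step 3: Eve

At step 3, the holder is Eve.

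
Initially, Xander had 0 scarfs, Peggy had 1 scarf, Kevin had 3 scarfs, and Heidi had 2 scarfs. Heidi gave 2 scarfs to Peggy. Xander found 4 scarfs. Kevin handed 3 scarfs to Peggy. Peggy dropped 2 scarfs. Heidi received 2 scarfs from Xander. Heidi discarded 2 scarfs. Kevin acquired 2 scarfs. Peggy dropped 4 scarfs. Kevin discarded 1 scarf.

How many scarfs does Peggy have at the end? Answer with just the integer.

Answer: 0

Derivation:
Tracking counts step by step:
Start: Xander=0, Peggy=1, Kevin=3, Heidi=2
Event 1 (Heidi -> Peggy, 2): Heidi: 2 -> 0, Peggy: 1 -> 3. State: Xander=0, Peggy=3, Kevin=3, Heidi=0
Event 2 (Xander +4): Xander: 0 -> 4. State: Xander=4, Peggy=3, Kevin=3, Heidi=0
Event 3 (Kevin -> Peggy, 3): Kevin: 3 -> 0, Peggy: 3 -> 6. State: Xander=4, Peggy=6, Kevin=0, Heidi=0
Event 4 (Peggy -2): Peggy: 6 -> 4. State: Xander=4, Peggy=4, Kevin=0, Heidi=0
Event 5 (Xander -> Heidi, 2): Xander: 4 -> 2, Heidi: 0 -> 2. State: Xander=2, Peggy=4, Kevin=0, Heidi=2
Event 6 (Heidi -2): Heidi: 2 -> 0. State: Xander=2, Peggy=4, Kevin=0, Heidi=0
Event 7 (Kevin +2): Kevin: 0 -> 2. State: Xander=2, Peggy=4, Kevin=2, Heidi=0
Event 8 (Peggy -4): Peggy: 4 -> 0. State: Xander=2, Peggy=0, Kevin=2, Heidi=0
Event 9 (Kevin -1): Kevin: 2 -> 1. State: Xander=2, Peggy=0, Kevin=1, Heidi=0

Peggy's final count: 0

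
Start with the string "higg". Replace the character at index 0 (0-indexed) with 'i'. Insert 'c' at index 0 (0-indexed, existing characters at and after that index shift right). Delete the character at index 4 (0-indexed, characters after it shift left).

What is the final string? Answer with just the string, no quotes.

Answer: ciig

Derivation:
Applying each edit step by step:
Start: "higg"
Op 1 (replace idx 0: 'h' -> 'i'): "higg" -> "iigg"
Op 2 (insert 'c' at idx 0): "iigg" -> "ciigg"
Op 3 (delete idx 4 = 'g'): "ciigg" -> "ciig"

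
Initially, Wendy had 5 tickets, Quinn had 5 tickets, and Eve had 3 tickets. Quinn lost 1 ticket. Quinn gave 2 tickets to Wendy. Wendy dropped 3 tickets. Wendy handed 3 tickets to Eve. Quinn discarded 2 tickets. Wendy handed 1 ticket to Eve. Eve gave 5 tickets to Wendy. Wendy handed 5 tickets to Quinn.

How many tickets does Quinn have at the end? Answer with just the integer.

Answer: 5

Derivation:
Tracking counts step by step:
Start: Wendy=5, Quinn=5, Eve=3
Event 1 (Quinn -1): Quinn: 5 -> 4. State: Wendy=5, Quinn=4, Eve=3
Event 2 (Quinn -> Wendy, 2): Quinn: 4 -> 2, Wendy: 5 -> 7. State: Wendy=7, Quinn=2, Eve=3
Event 3 (Wendy -3): Wendy: 7 -> 4. State: Wendy=4, Quinn=2, Eve=3
Event 4 (Wendy -> Eve, 3): Wendy: 4 -> 1, Eve: 3 -> 6. State: Wendy=1, Quinn=2, Eve=6
Event 5 (Quinn -2): Quinn: 2 -> 0. State: Wendy=1, Quinn=0, Eve=6
Event 6 (Wendy -> Eve, 1): Wendy: 1 -> 0, Eve: 6 -> 7. State: Wendy=0, Quinn=0, Eve=7
Event 7 (Eve -> Wendy, 5): Eve: 7 -> 2, Wendy: 0 -> 5. State: Wendy=5, Quinn=0, Eve=2
Event 8 (Wendy -> Quinn, 5): Wendy: 5 -> 0, Quinn: 0 -> 5. State: Wendy=0, Quinn=5, Eve=2

Quinn's final count: 5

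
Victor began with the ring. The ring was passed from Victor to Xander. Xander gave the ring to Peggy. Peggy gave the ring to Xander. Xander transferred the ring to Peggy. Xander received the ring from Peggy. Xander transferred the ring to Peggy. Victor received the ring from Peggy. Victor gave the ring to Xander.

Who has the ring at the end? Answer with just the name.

Answer: Xander

Derivation:
Tracking the ring through each event:
Start: Victor has the ring.
After event 1: Xander has the ring.
After event 2: Peggy has the ring.
After event 3: Xander has the ring.
After event 4: Peggy has the ring.
After event 5: Xander has the ring.
After event 6: Peggy has the ring.
After event 7: Victor has the ring.
After event 8: Xander has the ring.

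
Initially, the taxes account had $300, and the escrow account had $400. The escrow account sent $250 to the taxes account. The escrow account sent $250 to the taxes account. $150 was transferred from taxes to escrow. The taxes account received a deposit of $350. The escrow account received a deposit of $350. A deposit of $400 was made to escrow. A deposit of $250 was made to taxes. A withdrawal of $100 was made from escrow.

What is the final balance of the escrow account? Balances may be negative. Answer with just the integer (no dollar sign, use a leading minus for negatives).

Tracking account balances step by step:
Start: taxes=300, escrow=400
Event 1 (transfer 250 escrow -> taxes): escrow: 400 - 250 = 150, taxes: 300 + 250 = 550. Balances: taxes=550, escrow=150
Event 2 (transfer 250 escrow -> taxes): escrow: 150 - 250 = -100, taxes: 550 + 250 = 800. Balances: taxes=800, escrow=-100
Event 3 (transfer 150 taxes -> escrow): taxes: 800 - 150 = 650, escrow: -100 + 150 = 50. Balances: taxes=650, escrow=50
Event 4 (deposit 350 to taxes): taxes: 650 + 350 = 1000. Balances: taxes=1000, escrow=50
Event 5 (deposit 350 to escrow): escrow: 50 + 350 = 400. Balances: taxes=1000, escrow=400
Event 6 (deposit 400 to escrow): escrow: 400 + 400 = 800. Balances: taxes=1000, escrow=800
Event 7 (deposit 250 to taxes): taxes: 1000 + 250 = 1250. Balances: taxes=1250, escrow=800
Event 8 (withdraw 100 from escrow): escrow: 800 - 100 = 700. Balances: taxes=1250, escrow=700

Final balance of escrow: 700

Answer: 700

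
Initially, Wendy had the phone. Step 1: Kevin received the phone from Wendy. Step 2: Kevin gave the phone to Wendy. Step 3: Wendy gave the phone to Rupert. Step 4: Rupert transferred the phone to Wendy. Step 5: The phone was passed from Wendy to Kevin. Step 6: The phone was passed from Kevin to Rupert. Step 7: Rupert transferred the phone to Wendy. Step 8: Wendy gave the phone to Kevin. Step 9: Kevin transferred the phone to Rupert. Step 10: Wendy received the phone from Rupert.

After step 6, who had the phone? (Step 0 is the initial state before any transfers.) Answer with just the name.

Answer: Rupert

Derivation:
Tracking the phone holder through step 6:
After step 0 (start): Wendy
After step 1: Kevin
After step 2: Wendy
After step 3: Rupert
After step 4: Wendy
After step 5: Kevin
After step 6: Rupert

At step 6, the holder is Rupert.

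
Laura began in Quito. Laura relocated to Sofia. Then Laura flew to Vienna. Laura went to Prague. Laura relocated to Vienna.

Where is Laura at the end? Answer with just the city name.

Answer: Vienna

Derivation:
Tracking Laura's location:
Start: Laura is in Quito.
After move 1: Quito -> Sofia. Laura is in Sofia.
After move 2: Sofia -> Vienna. Laura is in Vienna.
After move 3: Vienna -> Prague. Laura is in Prague.
After move 4: Prague -> Vienna. Laura is in Vienna.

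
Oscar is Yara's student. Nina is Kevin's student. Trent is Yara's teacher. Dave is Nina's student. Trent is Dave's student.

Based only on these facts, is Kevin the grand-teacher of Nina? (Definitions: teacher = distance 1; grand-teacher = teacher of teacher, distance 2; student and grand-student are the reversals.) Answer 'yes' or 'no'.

Reconstructing the teacher chain from the given facts:
  Kevin -> Nina -> Dave -> Trent -> Yara -> Oscar
(each arrow means 'teacher of the next')
Positions in the chain (0 = top):
  position of Kevin: 0
  position of Nina: 1
  position of Dave: 2
  position of Trent: 3
  position of Yara: 4
  position of Oscar: 5

Kevin is at position 0, Nina is at position 1; signed distance (j - i) = 1.
'grand-teacher' requires j - i = 2. Actual distance is 1, so the relation does NOT hold.

Answer: no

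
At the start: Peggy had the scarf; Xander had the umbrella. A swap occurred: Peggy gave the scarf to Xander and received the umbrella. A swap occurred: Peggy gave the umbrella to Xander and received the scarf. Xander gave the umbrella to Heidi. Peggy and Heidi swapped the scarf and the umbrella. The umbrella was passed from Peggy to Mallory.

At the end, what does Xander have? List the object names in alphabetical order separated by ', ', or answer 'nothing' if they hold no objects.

Tracking all object holders:
Start: scarf:Peggy, umbrella:Xander
Event 1 (swap scarf<->umbrella: now scarf:Xander, umbrella:Peggy). State: scarf:Xander, umbrella:Peggy
Event 2 (swap umbrella<->scarf: now umbrella:Xander, scarf:Peggy). State: scarf:Peggy, umbrella:Xander
Event 3 (give umbrella: Xander -> Heidi). State: scarf:Peggy, umbrella:Heidi
Event 4 (swap scarf<->umbrella: now scarf:Heidi, umbrella:Peggy). State: scarf:Heidi, umbrella:Peggy
Event 5 (give umbrella: Peggy -> Mallory). State: scarf:Heidi, umbrella:Mallory

Final state: scarf:Heidi, umbrella:Mallory
Xander holds: (nothing).

Answer: nothing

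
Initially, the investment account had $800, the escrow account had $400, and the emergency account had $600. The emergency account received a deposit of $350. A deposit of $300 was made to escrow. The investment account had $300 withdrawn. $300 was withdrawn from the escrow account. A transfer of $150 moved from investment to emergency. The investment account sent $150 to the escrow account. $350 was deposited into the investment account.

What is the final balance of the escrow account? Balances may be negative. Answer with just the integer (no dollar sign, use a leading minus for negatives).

Answer: 550

Derivation:
Tracking account balances step by step:
Start: investment=800, escrow=400, emergency=600
Event 1 (deposit 350 to emergency): emergency: 600 + 350 = 950. Balances: investment=800, escrow=400, emergency=950
Event 2 (deposit 300 to escrow): escrow: 400 + 300 = 700. Balances: investment=800, escrow=700, emergency=950
Event 3 (withdraw 300 from investment): investment: 800 - 300 = 500. Balances: investment=500, escrow=700, emergency=950
Event 4 (withdraw 300 from escrow): escrow: 700 - 300 = 400. Balances: investment=500, escrow=400, emergency=950
Event 5 (transfer 150 investment -> emergency): investment: 500 - 150 = 350, emergency: 950 + 150 = 1100. Balances: investment=350, escrow=400, emergency=1100
Event 6 (transfer 150 investment -> escrow): investment: 350 - 150 = 200, escrow: 400 + 150 = 550. Balances: investment=200, escrow=550, emergency=1100
Event 7 (deposit 350 to investment): investment: 200 + 350 = 550. Balances: investment=550, escrow=550, emergency=1100

Final balance of escrow: 550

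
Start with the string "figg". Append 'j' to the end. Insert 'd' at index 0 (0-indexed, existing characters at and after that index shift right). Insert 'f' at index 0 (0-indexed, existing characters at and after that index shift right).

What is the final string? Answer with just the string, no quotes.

Applying each edit step by step:
Start: "figg"
Op 1 (append 'j'): "figg" -> "figgj"
Op 2 (insert 'd' at idx 0): "figgj" -> "dfiggj"
Op 3 (insert 'f' at idx 0): "dfiggj" -> "fdfiggj"

Answer: fdfiggj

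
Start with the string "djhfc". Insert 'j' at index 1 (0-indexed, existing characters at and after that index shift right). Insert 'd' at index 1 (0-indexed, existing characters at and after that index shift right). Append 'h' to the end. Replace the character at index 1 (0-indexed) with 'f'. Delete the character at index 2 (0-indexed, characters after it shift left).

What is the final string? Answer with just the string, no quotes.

Applying each edit step by step:
Start: "djhfc"
Op 1 (insert 'j' at idx 1): "djhfc" -> "djjhfc"
Op 2 (insert 'd' at idx 1): "djjhfc" -> "ddjjhfc"
Op 3 (append 'h'): "ddjjhfc" -> "ddjjhfch"
Op 4 (replace idx 1: 'd' -> 'f'): "ddjjhfch" -> "dfjjhfch"
Op 5 (delete idx 2 = 'j'): "dfjjhfch" -> "dfjhfch"

Answer: dfjhfch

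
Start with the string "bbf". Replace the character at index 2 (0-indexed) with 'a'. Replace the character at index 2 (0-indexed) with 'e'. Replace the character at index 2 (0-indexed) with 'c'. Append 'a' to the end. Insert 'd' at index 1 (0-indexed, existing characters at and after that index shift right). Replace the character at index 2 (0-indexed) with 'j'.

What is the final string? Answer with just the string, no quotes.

Applying each edit step by step:
Start: "bbf"
Op 1 (replace idx 2: 'f' -> 'a'): "bbf" -> "bba"
Op 2 (replace idx 2: 'a' -> 'e'): "bba" -> "bbe"
Op 3 (replace idx 2: 'e' -> 'c'): "bbe" -> "bbc"
Op 4 (append 'a'): "bbc" -> "bbca"
Op 5 (insert 'd' at idx 1): "bbca" -> "bdbca"
Op 6 (replace idx 2: 'b' -> 'j'): "bdbca" -> "bdjca"

Answer: bdjca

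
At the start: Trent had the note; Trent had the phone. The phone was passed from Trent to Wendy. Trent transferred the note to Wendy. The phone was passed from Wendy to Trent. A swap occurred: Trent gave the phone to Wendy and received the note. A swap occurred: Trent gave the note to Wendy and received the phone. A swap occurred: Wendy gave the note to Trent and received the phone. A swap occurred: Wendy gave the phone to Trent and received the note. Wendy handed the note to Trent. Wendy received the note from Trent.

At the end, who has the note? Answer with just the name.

Answer: Wendy

Derivation:
Tracking all object holders:
Start: note:Trent, phone:Trent
Event 1 (give phone: Trent -> Wendy). State: note:Trent, phone:Wendy
Event 2 (give note: Trent -> Wendy). State: note:Wendy, phone:Wendy
Event 3 (give phone: Wendy -> Trent). State: note:Wendy, phone:Trent
Event 4 (swap phone<->note: now phone:Wendy, note:Trent). State: note:Trent, phone:Wendy
Event 5 (swap note<->phone: now note:Wendy, phone:Trent). State: note:Wendy, phone:Trent
Event 6 (swap note<->phone: now note:Trent, phone:Wendy). State: note:Trent, phone:Wendy
Event 7 (swap phone<->note: now phone:Trent, note:Wendy). State: note:Wendy, phone:Trent
Event 8 (give note: Wendy -> Trent). State: note:Trent, phone:Trent
Event 9 (give note: Trent -> Wendy). State: note:Wendy, phone:Trent

Final state: note:Wendy, phone:Trent
The note is held by Wendy.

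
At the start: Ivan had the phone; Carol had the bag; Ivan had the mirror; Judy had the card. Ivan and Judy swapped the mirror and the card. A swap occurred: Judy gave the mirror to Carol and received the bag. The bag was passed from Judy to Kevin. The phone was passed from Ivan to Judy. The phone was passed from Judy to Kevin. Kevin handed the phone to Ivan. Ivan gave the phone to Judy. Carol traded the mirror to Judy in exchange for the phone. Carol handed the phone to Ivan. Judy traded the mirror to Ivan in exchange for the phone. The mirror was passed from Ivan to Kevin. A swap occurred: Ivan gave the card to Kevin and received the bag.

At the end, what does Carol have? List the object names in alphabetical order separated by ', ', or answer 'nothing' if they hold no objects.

Answer: nothing

Derivation:
Tracking all object holders:
Start: phone:Ivan, bag:Carol, mirror:Ivan, card:Judy
Event 1 (swap mirror<->card: now mirror:Judy, card:Ivan). State: phone:Ivan, bag:Carol, mirror:Judy, card:Ivan
Event 2 (swap mirror<->bag: now mirror:Carol, bag:Judy). State: phone:Ivan, bag:Judy, mirror:Carol, card:Ivan
Event 3 (give bag: Judy -> Kevin). State: phone:Ivan, bag:Kevin, mirror:Carol, card:Ivan
Event 4 (give phone: Ivan -> Judy). State: phone:Judy, bag:Kevin, mirror:Carol, card:Ivan
Event 5 (give phone: Judy -> Kevin). State: phone:Kevin, bag:Kevin, mirror:Carol, card:Ivan
Event 6 (give phone: Kevin -> Ivan). State: phone:Ivan, bag:Kevin, mirror:Carol, card:Ivan
Event 7 (give phone: Ivan -> Judy). State: phone:Judy, bag:Kevin, mirror:Carol, card:Ivan
Event 8 (swap mirror<->phone: now mirror:Judy, phone:Carol). State: phone:Carol, bag:Kevin, mirror:Judy, card:Ivan
Event 9 (give phone: Carol -> Ivan). State: phone:Ivan, bag:Kevin, mirror:Judy, card:Ivan
Event 10 (swap mirror<->phone: now mirror:Ivan, phone:Judy). State: phone:Judy, bag:Kevin, mirror:Ivan, card:Ivan
Event 11 (give mirror: Ivan -> Kevin). State: phone:Judy, bag:Kevin, mirror:Kevin, card:Ivan
Event 12 (swap card<->bag: now card:Kevin, bag:Ivan). State: phone:Judy, bag:Ivan, mirror:Kevin, card:Kevin

Final state: phone:Judy, bag:Ivan, mirror:Kevin, card:Kevin
Carol holds: (nothing).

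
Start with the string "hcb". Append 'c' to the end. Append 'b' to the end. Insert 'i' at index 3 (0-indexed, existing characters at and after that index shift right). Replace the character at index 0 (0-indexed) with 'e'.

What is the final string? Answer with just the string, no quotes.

Answer: ecbicb

Derivation:
Applying each edit step by step:
Start: "hcb"
Op 1 (append 'c'): "hcb" -> "hcbc"
Op 2 (append 'b'): "hcbc" -> "hcbcb"
Op 3 (insert 'i' at idx 3): "hcbcb" -> "hcbicb"
Op 4 (replace idx 0: 'h' -> 'e'): "hcbicb" -> "ecbicb"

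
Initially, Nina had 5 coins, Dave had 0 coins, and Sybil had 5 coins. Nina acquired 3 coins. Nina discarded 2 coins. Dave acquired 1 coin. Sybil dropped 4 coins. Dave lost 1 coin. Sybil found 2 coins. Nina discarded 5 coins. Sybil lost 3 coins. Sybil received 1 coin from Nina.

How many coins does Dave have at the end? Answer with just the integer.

Tracking counts step by step:
Start: Nina=5, Dave=0, Sybil=5
Event 1 (Nina +3): Nina: 5 -> 8. State: Nina=8, Dave=0, Sybil=5
Event 2 (Nina -2): Nina: 8 -> 6. State: Nina=6, Dave=0, Sybil=5
Event 3 (Dave +1): Dave: 0 -> 1. State: Nina=6, Dave=1, Sybil=5
Event 4 (Sybil -4): Sybil: 5 -> 1. State: Nina=6, Dave=1, Sybil=1
Event 5 (Dave -1): Dave: 1 -> 0. State: Nina=6, Dave=0, Sybil=1
Event 6 (Sybil +2): Sybil: 1 -> 3. State: Nina=6, Dave=0, Sybil=3
Event 7 (Nina -5): Nina: 6 -> 1. State: Nina=1, Dave=0, Sybil=3
Event 8 (Sybil -3): Sybil: 3 -> 0. State: Nina=1, Dave=0, Sybil=0
Event 9 (Nina -> Sybil, 1): Nina: 1 -> 0, Sybil: 0 -> 1. State: Nina=0, Dave=0, Sybil=1

Dave's final count: 0

Answer: 0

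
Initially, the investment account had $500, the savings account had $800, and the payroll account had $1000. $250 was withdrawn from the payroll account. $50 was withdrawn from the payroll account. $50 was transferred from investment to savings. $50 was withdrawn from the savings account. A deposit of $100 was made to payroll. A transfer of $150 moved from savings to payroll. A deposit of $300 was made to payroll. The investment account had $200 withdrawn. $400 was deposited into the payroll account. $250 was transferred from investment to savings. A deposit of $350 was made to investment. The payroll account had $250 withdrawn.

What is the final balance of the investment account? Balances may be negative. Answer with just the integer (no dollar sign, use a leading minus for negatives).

Answer: 350

Derivation:
Tracking account balances step by step:
Start: investment=500, savings=800, payroll=1000
Event 1 (withdraw 250 from payroll): payroll: 1000 - 250 = 750. Balances: investment=500, savings=800, payroll=750
Event 2 (withdraw 50 from payroll): payroll: 750 - 50 = 700. Balances: investment=500, savings=800, payroll=700
Event 3 (transfer 50 investment -> savings): investment: 500 - 50 = 450, savings: 800 + 50 = 850. Balances: investment=450, savings=850, payroll=700
Event 4 (withdraw 50 from savings): savings: 850 - 50 = 800. Balances: investment=450, savings=800, payroll=700
Event 5 (deposit 100 to payroll): payroll: 700 + 100 = 800. Balances: investment=450, savings=800, payroll=800
Event 6 (transfer 150 savings -> payroll): savings: 800 - 150 = 650, payroll: 800 + 150 = 950. Balances: investment=450, savings=650, payroll=950
Event 7 (deposit 300 to payroll): payroll: 950 + 300 = 1250. Balances: investment=450, savings=650, payroll=1250
Event 8 (withdraw 200 from investment): investment: 450 - 200 = 250. Balances: investment=250, savings=650, payroll=1250
Event 9 (deposit 400 to payroll): payroll: 1250 + 400 = 1650. Balances: investment=250, savings=650, payroll=1650
Event 10 (transfer 250 investment -> savings): investment: 250 - 250 = 0, savings: 650 + 250 = 900. Balances: investment=0, savings=900, payroll=1650
Event 11 (deposit 350 to investment): investment: 0 + 350 = 350. Balances: investment=350, savings=900, payroll=1650
Event 12 (withdraw 250 from payroll): payroll: 1650 - 250 = 1400. Balances: investment=350, savings=900, payroll=1400

Final balance of investment: 350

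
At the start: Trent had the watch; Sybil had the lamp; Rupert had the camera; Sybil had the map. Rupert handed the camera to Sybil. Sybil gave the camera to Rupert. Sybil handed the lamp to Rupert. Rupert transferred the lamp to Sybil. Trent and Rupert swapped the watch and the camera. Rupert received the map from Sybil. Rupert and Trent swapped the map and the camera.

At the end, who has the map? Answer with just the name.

Answer: Trent

Derivation:
Tracking all object holders:
Start: watch:Trent, lamp:Sybil, camera:Rupert, map:Sybil
Event 1 (give camera: Rupert -> Sybil). State: watch:Trent, lamp:Sybil, camera:Sybil, map:Sybil
Event 2 (give camera: Sybil -> Rupert). State: watch:Trent, lamp:Sybil, camera:Rupert, map:Sybil
Event 3 (give lamp: Sybil -> Rupert). State: watch:Trent, lamp:Rupert, camera:Rupert, map:Sybil
Event 4 (give lamp: Rupert -> Sybil). State: watch:Trent, lamp:Sybil, camera:Rupert, map:Sybil
Event 5 (swap watch<->camera: now watch:Rupert, camera:Trent). State: watch:Rupert, lamp:Sybil, camera:Trent, map:Sybil
Event 6 (give map: Sybil -> Rupert). State: watch:Rupert, lamp:Sybil, camera:Trent, map:Rupert
Event 7 (swap map<->camera: now map:Trent, camera:Rupert). State: watch:Rupert, lamp:Sybil, camera:Rupert, map:Trent

Final state: watch:Rupert, lamp:Sybil, camera:Rupert, map:Trent
The map is held by Trent.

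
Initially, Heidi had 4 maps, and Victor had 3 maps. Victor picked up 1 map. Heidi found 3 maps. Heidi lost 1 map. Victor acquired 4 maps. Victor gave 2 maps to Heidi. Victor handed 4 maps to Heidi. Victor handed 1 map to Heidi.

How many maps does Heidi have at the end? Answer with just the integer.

Answer: 13

Derivation:
Tracking counts step by step:
Start: Heidi=4, Victor=3
Event 1 (Victor +1): Victor: 3 -> 4. State: Heidi=4, Victor=4
Event 2 (Heidi +3): Heidi: 4 -> 7. State: Heidi=7, Victor=4
Event 3 (Heidi -1): Heidi: 7 -> 6. State: Heidi=6, Victor=4
Event 4 (Victor +4): Victor: 4 -> 8. State: Heidi=6, Victor=8
Event 5 (Victor -> Heidi, 2): Victor: 8 -> 6, Heidi: 6 -> 8. State: Heidi=8, Victor=6
Event 6 (Victor -> Heidi, 4): Victor: 6 -> 2, Heidi: 8 -> 12. State: Heidi=12, Victor=2
Event 7 (Victor -> Heidi, 1): Victor: 2 -> 1, Heidi: 12 -> 13. State: Heidi=13, Victor=1

Heidi's final count: 13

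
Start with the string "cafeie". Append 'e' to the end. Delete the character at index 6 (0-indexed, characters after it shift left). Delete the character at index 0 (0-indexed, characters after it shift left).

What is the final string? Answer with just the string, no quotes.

Applying each edit step by step:
Start: "cafeie"
Op 1 (append 'e'): "cafeie" -> "cafeiee"
Op 2 (delete idx 6 = 'e'): "cafeiee" -> "cafeie"
Op 3 (delete idx 0 = 'c'): "cafeie" -> "afeie"

Answer: afeie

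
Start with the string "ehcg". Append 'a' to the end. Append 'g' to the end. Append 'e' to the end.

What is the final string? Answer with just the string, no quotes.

Answer: ehcgage

Derivation:
Applying each edit step by step:
Start: "ehcg"
Op 1 (append 'a'): "ehcg" -> "ehcga"
Op 2 (append 'g'): "ehcga" -> "ehcgag"
Op 3 (append 'e'): "ehcgag" -> "ehcgage"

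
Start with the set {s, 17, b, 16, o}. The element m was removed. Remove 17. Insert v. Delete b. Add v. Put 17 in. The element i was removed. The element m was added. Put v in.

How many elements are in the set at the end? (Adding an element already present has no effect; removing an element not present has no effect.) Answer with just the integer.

Answer: 6

Derivation:
Tracking the set through each operation:
Start: {16, 17, b, o, s}
Event 1 (remove m): not present, no change. Set: {16, 17, b, o, s}
Event 2 (remove 17): removed. Set: {16, b, o, s}
Event 3 (add v): added. Set: {16, b, o, s, v}
Event 4 (remove b): removed. Set: {16, o, s, v}
Event 5 (add v): already present, no change. Set: {16, o, s, v}
Event 6 (add 17): added. Set: {16, 17, o, s, v}
Event 7 (remove i): not present, no change. Set: {16, 17, o, s, v}
Event 8 (add m): added. Set: {16, 17, m, o, s, v}
Event 9 (add v): already present, no change. Set: {16, 17, m, o, s, v}

Final set: {16, 17, m, o, s, v} (size 6)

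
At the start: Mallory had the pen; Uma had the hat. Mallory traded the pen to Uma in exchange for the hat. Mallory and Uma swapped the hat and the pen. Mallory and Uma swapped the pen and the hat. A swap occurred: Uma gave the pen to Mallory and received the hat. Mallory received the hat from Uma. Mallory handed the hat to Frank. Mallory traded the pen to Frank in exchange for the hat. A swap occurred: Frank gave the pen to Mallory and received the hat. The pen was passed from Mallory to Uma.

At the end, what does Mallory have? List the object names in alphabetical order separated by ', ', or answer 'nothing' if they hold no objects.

Answer: nothing

Derivation:
Tracking all object holders:
Start: pen:Mallory, hat:Uma
Event 1 (swap pen<->hat: now pen:Uma, hat:Mallory). State: pen:Uma, hat:Mallory
Event 2 (swap hat<->pen: now hat:Uma, pen:Mallory). State: pen:Mallory, hat:Uma
Event 3 (swap pen<->hat: now pen:Uma, hat:Mallory). State: pen:Uma, hat:Mallory
Event 4 (swap pen<->hat: now pen:Mallory, hat:Uma). State: pen:Mallory, hat:Uma
Event 5 (give hat: Uma -> Mallory). State: pen:Mallory, hat:Mallory
Event 6 (give hat: Mallory -> Frank). State: pen:Mallory, hat:Frank
Event 7 (swap pen<->hat: now pen:Frank, hat:Mallory). State: pen:Frank, hat:Mallory
Event 8 (swap pen<->hat: now pen:Mallory, hat:Frank). State: pen:Mallory, hat:Frank
Event 9 (give pen: Mallory -> Uma). State: pen:Uma, hat:Frank

Final state: pen:Uma, hat:Frank
Mallory holds: (nothing).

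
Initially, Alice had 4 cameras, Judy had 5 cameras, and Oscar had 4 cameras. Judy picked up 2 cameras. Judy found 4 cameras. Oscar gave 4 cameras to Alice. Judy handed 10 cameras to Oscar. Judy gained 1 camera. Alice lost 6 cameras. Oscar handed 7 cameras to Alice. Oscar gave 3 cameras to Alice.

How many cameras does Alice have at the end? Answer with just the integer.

Answer: 12

Derivation:
Tracking counts step by step:
Start: Alice=4, Judy=5, Oscar=4
Event 1 (Judy +2): Judy: 5 -> 7. State: Alice=4, Judy=7, Oscar=4
Event 2 (Judy +4): Judy: 7 -> 11. State: Alice=4, Judy=11, Oscar=4
Event 3 (Oscar -> Alice, 4): Oscar: 4 -> 0, Alice: 4 -> 8. State: Alice=8, Judy=11, Oscar=0
Event 4 (Judy -> Oscar, 10): Judy: 11 -> 1, Oscar: 0 -> 10. State: Alice=8, Judy=1, Oscar=10
Event 5 (Judy +1): Judy: 1 -> 2. State: Alice=8, Judy=2, Oscar=10
Event 6 (Alice -6): Alice: 8 -> 2. State: Alice=2, Judy=2, Oscar=10
Event 7 (Oscar -> Alice, 7): Oscar: 10 -> 3, Alice: 2 -> 9. State: Alice=9, Judy=2, Oscar=3
Event 8 (Oscar -> Alice, 3): Oscar: 3 -> 0, Alice: 9 -> 12. State: Alice=12, Judy=2, Oscar=0

Alice's final count: 12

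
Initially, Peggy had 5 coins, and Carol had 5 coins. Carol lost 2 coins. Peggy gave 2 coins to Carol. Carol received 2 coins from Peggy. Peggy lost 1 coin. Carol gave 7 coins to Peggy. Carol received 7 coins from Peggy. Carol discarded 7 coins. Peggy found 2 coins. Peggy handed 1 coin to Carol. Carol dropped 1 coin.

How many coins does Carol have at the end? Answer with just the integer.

Tracking counts step by step:
Start: Peggy=5, Carol=5
Event 1 (Carol -2): Carol: 5 -> 3. State: Peggy=5, Carol=3
Event 2 (Peggy -> Carol, 2): Peggy: 5 -> 3, Carol: 3 -> 5. State: Peggy=3, Carol=5
Event 3 (Peggy -> Carol, 2): Peggy: 3 -> 1, Carol: 5 -> 7. State: Peggy=1, Carol=7
Event 4 (Peggy -1): Peggy: 1 -> 0. State: Peggy=0, Carol=7
Event 5 (Carol -> Peggy, 7): Carol: 7 -> 0, Peggy: 0 -> 7. State: Peggy=7, Carol=0
Event 6 (Peggy -> Carol, 7): Peggy: 7 -> 0, Carol: 0 -> 7. State: Peggy=0, Carol=7
Event 7 (Carol -7): Carol: 7 -> 0. State: Peggy=0, Carol=0
Event 8 (Peggy +2): Peggy: 0 -> 2. State: Peggy=2, Carol=0
Event 9 (Peggy -> Carol, 1): Peggy: 2 -> 1, Carol: 0 -> 1. State: Peggy=1, Carol=1
Event 10 (Carol -1): Carol: 1 -> 0. State: Peggy=1, Carol=0

Carol's final count: 0

Answer: 0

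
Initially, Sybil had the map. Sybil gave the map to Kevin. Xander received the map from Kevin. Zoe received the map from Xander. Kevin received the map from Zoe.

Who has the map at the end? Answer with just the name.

Tracking the map through each event:
Start: Sybil has the map.
After event 1: Kevin has the map.
After event 2: Xander has the map.
After event 3: Zoe has the map.
After event 4: Kevin has the map.

Answer: Kevin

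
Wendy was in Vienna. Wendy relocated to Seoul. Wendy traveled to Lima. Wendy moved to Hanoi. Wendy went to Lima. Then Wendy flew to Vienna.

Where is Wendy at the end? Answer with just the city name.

Tracking Wendy's location:
Start: Wendy is in Vienna.
After move 1: Vienna -> Seoul. Wendy is in Seoul.
After move 2: Seoul -> Lima. Wendy is in Lima.
After move 3: Lima -> Hanoi. Wendy is in Hanoi.
After move 4: Hanoi -> Lima. Wendy is in Lima.
After move 5: Lima -> Vienna. Wendy is in Vienna.

Answer: Vienna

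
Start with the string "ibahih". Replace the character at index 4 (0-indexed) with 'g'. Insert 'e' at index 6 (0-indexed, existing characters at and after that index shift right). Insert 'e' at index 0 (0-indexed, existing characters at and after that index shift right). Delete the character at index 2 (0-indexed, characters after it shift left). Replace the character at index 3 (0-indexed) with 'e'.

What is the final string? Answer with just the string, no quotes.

Answer: eiaeghe

Derivation:
Applying each edit step by step:
Start: "ibahih"
Op 1 (replace idx 4: 'i' -> 'g'): "ibahih" -> "ibahgh"
Op 2 (insert 'e' at idx 6): "ibahgh" -> "ibahghe"
Op 3 (insert 'e' at idx 0): "ibahghe" -> "eibahghe"
Op 4 (delete idx 2 = 'b'): "eibahghe" -> "eiahghe"
Op 5 (replace idx 3: 'h' -> 'e'): "eiahghe" -> "eiaeghe"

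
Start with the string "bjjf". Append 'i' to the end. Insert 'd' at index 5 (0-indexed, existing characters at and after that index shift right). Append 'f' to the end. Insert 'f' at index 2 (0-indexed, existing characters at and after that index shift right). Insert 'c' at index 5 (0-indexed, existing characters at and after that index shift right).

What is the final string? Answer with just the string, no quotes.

Applying each edit step by step:
Start: "bjjf"
Op 1 (append 'i'): "bjjf" -> "bjjfi"
Op 2 (insert 'd' at idx 5): "bjjfi" -> "bjjfid"
Op 3 (append 'f'): "bjjfid" -> "bjjfidf"
Op 4 (insert 'f' at idx 2): "bjjfidf" -> "bjfjfidf"
Op 5 (insert 'c' at idx 5): "bjfjfidf" -> "bjfjfcidf"

Answer: bjfjfcidf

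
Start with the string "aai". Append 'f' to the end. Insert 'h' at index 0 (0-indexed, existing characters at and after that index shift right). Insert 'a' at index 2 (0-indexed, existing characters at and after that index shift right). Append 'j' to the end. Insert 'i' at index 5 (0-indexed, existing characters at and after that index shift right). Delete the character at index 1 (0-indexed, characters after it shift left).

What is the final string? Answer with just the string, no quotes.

Answer: haaiifj

Derivation:
Applying each edit step by step:
Start: "aai"
Op 1 (append 'f'): "aai" -> "aaif"
Op 2 (insert 'h' at idx 0): "aaif" -> "haaif"
Op 3 (insert 'a' at idx 2): "haaif" -> "haaaif"
Op 4 (append 'j'): "haaaif" -> "haaaifj"
Op 5 (insert 'i' at idx 5): "haaaifj" -> "haaaiifj"
Op 6 (delete idx 1 = 'a'): "haaaiifj" -> "haaiifj"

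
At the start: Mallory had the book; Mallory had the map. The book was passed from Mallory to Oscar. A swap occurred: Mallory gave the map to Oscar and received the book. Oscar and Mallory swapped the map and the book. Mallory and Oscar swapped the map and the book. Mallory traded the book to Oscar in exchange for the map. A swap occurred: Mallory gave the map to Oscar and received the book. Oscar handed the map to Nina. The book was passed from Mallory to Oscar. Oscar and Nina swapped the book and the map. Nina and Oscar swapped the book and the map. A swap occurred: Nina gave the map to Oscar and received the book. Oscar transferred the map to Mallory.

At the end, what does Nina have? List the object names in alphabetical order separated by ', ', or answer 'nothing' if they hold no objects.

Tracking all object holders:
Start: book:Mallory, map:Mallory
Event 1 (give book: Mallory -> Oscar). State: book:Oscar, map:Mallory
Event 2 (swap map<->book: now map:Oscar, book:Mallory). State: book:Mallory, map:Oscar
Event 3 (swap map<->book: now map:Mallory, book:Oscar). State: book:Oscar, map:Mallory
Event 4 (swap map<->book: now map:Oscar, book:Mallory). State: book:Mallory, map:Oscar
Event 5 (swap book<->map: now book:Oscar, map:Mallory). State: book:Oscar, map:Mallory
Event 6 (swap map<->book: now map:Oscar, book:Mallory). State: book:Mallory, map:Oscar
Event 7 (give map: Oscar -> Nina). State: book:Mallory, map:Nina
Event 8 (give book: Mallory -> Oscar). State: book:Oscar, map:Nina
Event 9 (swap book<->map: now book:Nina, map:Oscar). State: book:Nina, map:Oscar
Event 10 (swap book<->map: now book:Oscar, map:Nina). State: book:Oscar, map:Nina
Event 11 (swap map<->book: now map:Oscar, book:Nina). State: book:Nina, map:Oscar
Event 12 (give map: Oscar -> Mallory). State: book:Nina, map:Mallory

Final state: book:Nina, map:Mallory
Nina holds: book.

Answer: book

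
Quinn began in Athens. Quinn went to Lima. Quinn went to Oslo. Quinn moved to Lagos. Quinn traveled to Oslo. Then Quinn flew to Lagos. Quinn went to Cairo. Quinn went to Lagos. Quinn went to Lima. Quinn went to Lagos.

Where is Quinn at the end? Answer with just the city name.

Answer: Lagos

Derivation:
Tracking Quinn's location:
Start: Quinn is in Athens.
After move 1: Athens -> Lima. Quinn is in Lima.
After move 2: Lima -> Oslo. Quinn is in Oslo.
After move 3: Oslo -> Lagos. Quinn is in Lagos.
After move 4: Lagos -> Oslo. Quinn is in Oslo.
After move 5: Oslo -> Lagos. Quinn is in Lagos.
After move 6: Lagos -> Cairo. Quinn is in Cairo.
After move 7: Cairo -> Lagos. Quinn is in Lagos.
After move 8: Lagos -> Lima. Quinn is in Lima.
After move 9: Lima -> Lagos. Quinn is in Lagos.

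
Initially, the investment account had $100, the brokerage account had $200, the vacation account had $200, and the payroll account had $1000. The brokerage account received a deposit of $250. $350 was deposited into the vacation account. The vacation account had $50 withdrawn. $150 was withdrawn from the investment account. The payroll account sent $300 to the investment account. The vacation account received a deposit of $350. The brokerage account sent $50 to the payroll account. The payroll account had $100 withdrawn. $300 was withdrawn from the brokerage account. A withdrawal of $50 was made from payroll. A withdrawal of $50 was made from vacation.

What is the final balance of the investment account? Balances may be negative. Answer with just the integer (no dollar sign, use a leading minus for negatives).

Tracking account balances step by step:
Start: investment=100, brokerage=200, vacation=200, payroll=1000
Event 1 (deposit 250 to brokerage): brokerage: 200 + 250 = 450. Balances: investment=100, brokerage=450, vacation=200, payroll=1000
Event 2 (deposit 350 to vacation): vacation: 200 + 350 = 550. Balances: investment=100, brokerage=450, vacation=550, payroll=1000
Event 3 (withdraw 50 from vacation): vacation: 550 - 50 = 500. Balances: investment=100, brokerage=450, vacation=500, payroll=1000
Event 4 (withdraw 150 from investment): investment: 100 - 150 = -50. Balances: investment=-50, brokerage=450, vacation=500, payroll=1000
Event 5 (transfer 300 payroll -> investment): payroll: 1000 - 300 = 700, investment: -50 + 300 = 250. Balances: investment=250, brokerage=450, vacation=500, payroll=700
Event 6 (deposit 350 to vacation): vacation: 500 + 350 = 850. Balances: investment=250, brokerage=450, vacation=850, payroll=700
Event 7 (transfer 50 brokerage -> payroll): brokerage: 450 - 50 = 400, payroll: 700 + 50 = 750. Balances: investment=250, brokerage=400, vacation=850, payroll=750
Event 8 (withdraw 100 from payroll): payroll: 750 - 100 = 650. Balances: investment=250, brokerage=400, vacation=850, payroll=650
Event 9 (withdraw 300 from brokerage): brokerage: 400 - 300 = 100. Balances: investment=250, brokerage=100, vacation=850, payroll=650
Event 10 (withdraw 50 from payroll): payroll: 650 - 50 = 600. Balances: investment=250, brokerage=100, vacation=850, payroll=600
Event 11 (withdraw 50 from vacation): vacation: 850 - 50 = 800. Balances: investment=250, brokerage=100, vacation=800, payroll=600

Final balance of investment: 250

Answer: 250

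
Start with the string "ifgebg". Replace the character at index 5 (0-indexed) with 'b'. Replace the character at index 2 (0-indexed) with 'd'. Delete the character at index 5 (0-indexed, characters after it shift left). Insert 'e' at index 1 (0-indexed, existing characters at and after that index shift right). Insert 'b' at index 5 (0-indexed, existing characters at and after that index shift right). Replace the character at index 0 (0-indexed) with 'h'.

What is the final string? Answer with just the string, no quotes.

Answer: hefdebb

Derivation:
Applying each edit step by step:
Start: "ifgebg"
Op 1 (replace idx 5: 'g' -> 'b'): "ifgebg" -> "ifgebb"
Op 2 (replace idx 2: 'g' -> 'd'): "ifgebb" -> "ifdebb"
Op 3 (delete idx 5 = 'b'): "ifdebb" -> "ifdeb"
Op 4 (insert 'e' at idx 1): "ifdeb" -> "iefdeb"
Op 5 (insert 'b' at idx 5): "iefdeb" -> "iefdebb"
Op 6 (replace idx 0: 'i' -> 'h'): "iefdebb" -> "hefdebb"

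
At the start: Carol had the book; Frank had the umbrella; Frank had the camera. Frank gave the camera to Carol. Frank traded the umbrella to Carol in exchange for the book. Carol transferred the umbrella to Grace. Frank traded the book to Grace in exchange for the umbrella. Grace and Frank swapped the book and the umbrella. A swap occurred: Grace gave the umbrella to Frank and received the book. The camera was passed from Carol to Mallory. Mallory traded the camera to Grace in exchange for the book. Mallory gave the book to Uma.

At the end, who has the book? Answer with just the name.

Answer: Uma

Derivation:
Tracking all object holders:
Start: book:Carol, umbrella:Frank, camera:Frank
Event 1 (give camera: Frank -> Carol). State: book:Carol, umbrella:Frank, camera:Carol
Event 2 (swap umbrella<->book: now umbrella:Carol, book:Frank). State: book:Frank, umbrella:Carol, camera:Carol
Event 3 (give umbrella: Carol -> Grace). State: book:Frank, umbrella:Grace, camera:Carol
Event 4 (swap book<->umbrella: now book:Grace, umbrella:Frank). State: book:Grace, umbrella:Frank, camera:Carol
Event 5 (swap book<->umbrella: now book:Frank, umbrella:Grace). State: book:Frank, umbrella:Grace, camera:Carol
Event 6 (swap umbrella<->book: now umbrella:Frank, book:Grace). State: book:Grace, umbrella:Frank, camera:Carol
Event 7 (give camera: Carol -> Mallory). State: book:Grace, umbrella:Frank, camera:Mallory
Event 8 (swap camera<->book: now camera:Grace, book:Mallory). State: book:Mallory, umbrella:Frank, camera:Grace
Event 9 (give book: Mallory -> Uma). State: book:Uma, umbrella:Frank, camera:Grace

Final state: book:Uma, umbrella:Frank, camera:Grace
The book is held by Uma.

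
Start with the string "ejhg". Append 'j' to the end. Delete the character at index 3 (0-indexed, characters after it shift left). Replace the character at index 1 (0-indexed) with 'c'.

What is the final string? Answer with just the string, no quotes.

Applying each edit step by step:
Start: "ejhg"
Op 1 (append 'j'): "ejhg" -> "ejhgj"
Op 2 (delete idx 3 = 'g'): "ejhgj" -> "ejhj"
Op 3 (replace idx 1: 'j' -> 'c'): "ejhj" -> "echj"

Answer: echj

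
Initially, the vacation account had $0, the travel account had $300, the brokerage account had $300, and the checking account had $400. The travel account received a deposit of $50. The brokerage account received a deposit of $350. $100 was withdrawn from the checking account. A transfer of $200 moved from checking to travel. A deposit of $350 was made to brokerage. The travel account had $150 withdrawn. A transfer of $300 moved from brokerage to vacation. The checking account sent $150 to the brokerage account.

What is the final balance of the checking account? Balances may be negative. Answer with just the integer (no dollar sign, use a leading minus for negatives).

Answer: -50

Derivation:
Tracking account balances step by step:
Start: vacation=0, travel=300, brokerage=300, checking=400
Event 1 (deposit 50 to travel): travel: 300 + 50 = 350. Balances: vacation=0, travel=350, brokerage=300, checking=400
Event 2 (deposit 350 to brokerage): brokerage: 300 + 350 = 650. Balances: vacation=0, travel=350, brokerage=650, checking=400
Event 3 (withdraw 100 from checking): checking: 400 - 100 = 300. Balances: vacation=0, travel=350, brokerage=650, checking=300
Event 4 (transfer 200 checking -> travel): checking: 300 - 200 = 100, travel: 350 + 200 = 550. Balances: vacation=0, travel=550, brokerage=650, checking=100
Event 5 (deposit 350 to brokerage): brokerage: 650 + 350 = 1000. Balances: vacation=0, travel=550, brokerage=1000, checking=100
Event 6 (withdraw 150 from travel): travel: 550 - 150 = 400. Balances: vacation=0, travel=400, brokerage=1000, checking=100
Event 7 (transfer 300 brokerage -> vacation): brokerage: 1000 - 300 = 700, vacation: 0 + 300 = 300. Balances: vacation=300, travel=400, brokerage=700, checking=100
Event 8 (transfer 150 checking -> brokerage): checking: 100 - 150 = -50, brokerage: 700 + 150 = 850. Balances: vacation=300, travel=400, brokerage=850, checking=-50

Final balance of checking: -50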